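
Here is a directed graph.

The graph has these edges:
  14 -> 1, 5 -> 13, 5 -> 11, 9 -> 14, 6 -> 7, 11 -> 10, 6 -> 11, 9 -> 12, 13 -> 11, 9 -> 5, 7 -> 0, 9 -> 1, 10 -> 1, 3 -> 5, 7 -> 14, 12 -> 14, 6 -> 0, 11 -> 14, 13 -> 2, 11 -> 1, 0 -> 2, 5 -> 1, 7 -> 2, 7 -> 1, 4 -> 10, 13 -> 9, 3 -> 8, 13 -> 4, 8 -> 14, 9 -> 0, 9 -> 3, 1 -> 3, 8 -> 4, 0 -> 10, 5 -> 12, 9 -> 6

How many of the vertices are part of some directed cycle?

A vertex is on a directed cycle iff it belongs to a strongly connected component of size ≥ 2 (or has a self-loop).
The vertices on cycles are {0, 1, 3, 4, 5, 6, 7, 8, 9, 10, 11, 12, 13, 14} — 14 in total.

14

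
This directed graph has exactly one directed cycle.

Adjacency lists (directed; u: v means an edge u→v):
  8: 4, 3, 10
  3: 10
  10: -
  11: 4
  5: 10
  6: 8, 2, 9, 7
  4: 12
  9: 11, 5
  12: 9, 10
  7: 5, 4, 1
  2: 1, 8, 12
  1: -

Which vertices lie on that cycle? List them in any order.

DFS with gray/black marking from 9:
9 gray
  11 gray
    4 gray
      12 gray
        12→9: 9 is gray → back edge
Back edge closes the cycle 9 → 11 → 4 → 12 → 9; its vertices are {4, 9, 11, 12}.

4, 9, 11, 12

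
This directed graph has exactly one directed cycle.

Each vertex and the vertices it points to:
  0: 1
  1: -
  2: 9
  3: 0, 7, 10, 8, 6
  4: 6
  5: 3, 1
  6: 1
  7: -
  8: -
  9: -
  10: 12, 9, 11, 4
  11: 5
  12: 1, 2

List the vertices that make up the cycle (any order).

3, 5, 10, 11

DFS with gray/black marking from 3:
3 gray
  0 gray
    1 gray
    1 black
  0 black
  7 gray
  7 black
  10 gray
    12 gray
      12→1: 1 black — skip
      2 gray
        9 gray
        9 black
      2 black
    12 black
    10→9: 9 black — skip
    11 gray
      5 gray
        5→3: 3 is gray → back edge
Back edge closes the cycle 3 → 10 → 11 → 5 → 3; its vertices are {3, 5, 10, 11}.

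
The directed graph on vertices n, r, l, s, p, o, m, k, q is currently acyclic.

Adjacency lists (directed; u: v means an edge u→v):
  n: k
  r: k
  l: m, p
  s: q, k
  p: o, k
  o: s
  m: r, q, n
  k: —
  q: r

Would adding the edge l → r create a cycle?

Adding l→r creates a cycle iff r can already reach l.
Explore from r: no path reaches l. The graph stays acyclic.

No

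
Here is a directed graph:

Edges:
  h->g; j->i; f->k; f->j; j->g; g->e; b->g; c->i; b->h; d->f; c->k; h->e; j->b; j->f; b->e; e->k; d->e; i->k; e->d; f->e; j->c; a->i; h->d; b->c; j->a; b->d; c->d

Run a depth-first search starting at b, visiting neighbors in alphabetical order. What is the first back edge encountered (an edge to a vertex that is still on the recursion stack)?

e->d

DFS from b (visiting neighbors in alphabetical order); mark gray on enter, black on exit:
b gray
  c gray
    d gray
      e gray
        e→d: d is gray → back edge
First back edge: e → d.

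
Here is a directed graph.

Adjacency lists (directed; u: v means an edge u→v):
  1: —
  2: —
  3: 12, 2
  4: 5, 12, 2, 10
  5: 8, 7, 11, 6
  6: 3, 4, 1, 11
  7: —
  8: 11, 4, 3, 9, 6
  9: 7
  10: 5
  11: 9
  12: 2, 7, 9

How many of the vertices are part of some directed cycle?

5

A vertex is on a directed cycle iff it belongs to a strongly connected component of size ≥ 2 (or has a self-loop).
The vertices on cycles are {4, 5, 6, 8, 10} — 5 in total.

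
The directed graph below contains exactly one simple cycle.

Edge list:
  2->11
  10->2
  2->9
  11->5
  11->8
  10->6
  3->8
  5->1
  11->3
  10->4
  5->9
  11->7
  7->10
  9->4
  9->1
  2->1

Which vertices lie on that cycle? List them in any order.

DFS with gray/black marking from 10:
10 gray
  6 gray
  6 black
  4 gray
  4 black
  2 gray
    11 gray
      7 gray
        7→10: 10 is gray → back edge
Back edge closes the cycle 10 → 2 → 11 → 7 → 10; its vertices are {2, 7, 10, 11}.

2, 7, 10, 11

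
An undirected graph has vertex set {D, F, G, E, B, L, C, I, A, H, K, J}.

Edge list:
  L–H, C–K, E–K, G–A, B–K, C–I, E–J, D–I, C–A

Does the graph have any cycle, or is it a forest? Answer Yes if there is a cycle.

No

DFS, tracking each vertex's parent; an edge to a visited non-parent vertex closes a cycle.
Start from E:
visit E (parent –)
  visit K (parent E)
    visit C (parent K)
      C–K: parent, skip
      visit I (parent C)
        I–C: parent, skip
        visit D (parent I)
          D–I: parent, skip
      visit A (parent C)
        A–C: parent, skip
        visit G (parent A)
          G–A: parent, skip
    K–E: parent, skip
    visit B (parent K)
      B–K: parent, skip
  visit J (parent E)
    J–E: parent, skip
visit F (parent –)
visit L (parent –)
  visit H (parent L)
    H–L: parent, skip
No non-parent visited neighbor found — the graph is a forest.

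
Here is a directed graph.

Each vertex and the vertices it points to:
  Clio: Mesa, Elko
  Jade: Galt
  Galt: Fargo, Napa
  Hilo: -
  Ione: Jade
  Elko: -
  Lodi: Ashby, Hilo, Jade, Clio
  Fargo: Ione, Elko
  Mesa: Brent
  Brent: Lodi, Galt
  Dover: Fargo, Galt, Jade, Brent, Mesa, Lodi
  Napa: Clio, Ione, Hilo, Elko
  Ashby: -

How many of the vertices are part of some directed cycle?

9

A vertex is on a directed cycle iff it belongs to a strongly connected component of size ≥ 2 (or has a self-loop).
The vertices on cycles are {Clio, Galt, Ione, Jade, Lodi, Mesa, Napa, Brent, Fargo} — 9 in total.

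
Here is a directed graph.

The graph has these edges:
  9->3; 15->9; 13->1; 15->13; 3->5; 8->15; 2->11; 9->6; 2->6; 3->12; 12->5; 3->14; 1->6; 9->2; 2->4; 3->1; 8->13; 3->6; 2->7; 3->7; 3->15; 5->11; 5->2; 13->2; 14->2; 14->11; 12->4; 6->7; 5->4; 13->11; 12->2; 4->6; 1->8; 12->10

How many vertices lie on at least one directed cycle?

A vertex is on a directed cycle iff it belongs to a strongly connected component of size ≥ 2 (or has a self-loop).
The vertices on cycles are {1, 3, 8, 9, 13, 15} — 6 in total.

6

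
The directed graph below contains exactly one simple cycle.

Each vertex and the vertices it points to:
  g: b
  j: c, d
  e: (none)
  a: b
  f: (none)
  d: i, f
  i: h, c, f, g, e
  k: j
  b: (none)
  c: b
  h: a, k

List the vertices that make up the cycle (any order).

d, h, i, j, k

DFS with gray/black marking from d:
d gray
  i gray
    h gray
      a gray
        b gray
        b black
      a black
      k gray
        j gray
          c gray
            c→b: b black — skip
          c black
          j→d: d is gray → back edge
Back edge closes the cycle d → i → h → k → j → d; its vertices are {d, h, i, j, k}.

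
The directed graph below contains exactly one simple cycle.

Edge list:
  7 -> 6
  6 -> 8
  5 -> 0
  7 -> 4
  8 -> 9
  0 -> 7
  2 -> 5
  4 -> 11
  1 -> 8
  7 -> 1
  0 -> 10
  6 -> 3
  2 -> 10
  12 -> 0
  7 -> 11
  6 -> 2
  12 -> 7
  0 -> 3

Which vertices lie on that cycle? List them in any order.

DFS with gray/black marking from 7:
7 gray
  6 gray
    8 gray
      9 gray
      9 black
    8 black
    3 gray
    3 black
    2 gray
      5 gray
        0 gray
          0→7: 7 is gray → back edge
Back edge closes the cycle 7 → 6 → 2 → 5 → 0 → 7; its vertices are {0, 2, 5, 6, 7}.

0, 2, 5, 6, 7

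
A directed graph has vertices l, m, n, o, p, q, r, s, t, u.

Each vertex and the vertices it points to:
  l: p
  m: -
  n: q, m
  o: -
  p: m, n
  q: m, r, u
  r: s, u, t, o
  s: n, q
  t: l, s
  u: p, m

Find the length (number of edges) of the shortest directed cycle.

3

For each vertex v, BFS finds the shortest path from v back to v.
The shortest such closed walk is r → s → q → r, length 3.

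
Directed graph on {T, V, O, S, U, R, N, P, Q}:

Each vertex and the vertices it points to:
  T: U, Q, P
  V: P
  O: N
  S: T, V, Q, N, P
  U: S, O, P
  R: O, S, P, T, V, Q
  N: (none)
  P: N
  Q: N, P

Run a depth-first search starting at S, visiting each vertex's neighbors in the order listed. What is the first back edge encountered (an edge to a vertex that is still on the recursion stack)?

DFS from S (visiting each vertex's neighbors in the order listed); mark gray on enter, black on exit:
S gray
  T gray
    U gray
      U→S: S is gray → back edge
First back edge: U → S.

U->S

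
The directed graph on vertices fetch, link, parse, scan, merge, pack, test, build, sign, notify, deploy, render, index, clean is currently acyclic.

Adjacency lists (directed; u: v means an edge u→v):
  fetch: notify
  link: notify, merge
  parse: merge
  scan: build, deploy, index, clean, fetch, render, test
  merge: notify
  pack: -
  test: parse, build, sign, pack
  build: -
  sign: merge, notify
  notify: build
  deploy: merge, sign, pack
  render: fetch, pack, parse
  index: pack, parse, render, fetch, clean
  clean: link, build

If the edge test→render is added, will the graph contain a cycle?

No

Adding test→render creates a cycle iff render can already reach test.
Explore from render: no path reaches test. The graph stays acyclic.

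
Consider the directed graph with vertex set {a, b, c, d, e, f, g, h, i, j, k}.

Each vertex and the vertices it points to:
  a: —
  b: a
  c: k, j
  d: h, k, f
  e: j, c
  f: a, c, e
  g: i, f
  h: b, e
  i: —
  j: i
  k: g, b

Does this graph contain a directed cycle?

Yes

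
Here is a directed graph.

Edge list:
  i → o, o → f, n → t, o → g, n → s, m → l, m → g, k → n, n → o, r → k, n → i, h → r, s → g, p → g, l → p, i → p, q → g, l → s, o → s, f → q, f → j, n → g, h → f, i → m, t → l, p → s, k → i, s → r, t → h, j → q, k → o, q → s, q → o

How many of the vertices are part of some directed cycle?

A vertex is on a directed cycle iff it belongs to a strongly connected component of size ≥ 2 (or has a self-loop).
The vertices on cycles are {f, h, i, j, k, l, m, n, o, p, q, r, s, t} — 14 in total.

14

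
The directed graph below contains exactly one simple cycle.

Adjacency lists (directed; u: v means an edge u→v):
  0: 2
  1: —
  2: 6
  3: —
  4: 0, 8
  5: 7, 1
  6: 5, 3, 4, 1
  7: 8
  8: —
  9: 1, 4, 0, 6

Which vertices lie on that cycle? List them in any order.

0, 2, 4, 6

DFS with gray/black marking from 6:
6 gray
  5 gray
    7 gray
      8 gray
      8 black
    7 black
    1 gray
    1 black
  5 black
  3 gray
  3 black
  4 gray
    0 gray
      2 gray
        2→6: 6 is gray → back edge
Back edge closes the cycle 6 → 4 → 0 → 2 → 6; its vertices are {0, 2, 4, 6}.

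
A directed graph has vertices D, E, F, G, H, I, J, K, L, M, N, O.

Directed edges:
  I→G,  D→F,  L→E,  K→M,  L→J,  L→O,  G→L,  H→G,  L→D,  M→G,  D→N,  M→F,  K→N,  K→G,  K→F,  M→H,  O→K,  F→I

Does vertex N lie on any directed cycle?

No

N lies on a cycle iff there is a path from N back to itself.
Exploring from N, it never reaches itself; equivalently, its strongly connected component is a singleton.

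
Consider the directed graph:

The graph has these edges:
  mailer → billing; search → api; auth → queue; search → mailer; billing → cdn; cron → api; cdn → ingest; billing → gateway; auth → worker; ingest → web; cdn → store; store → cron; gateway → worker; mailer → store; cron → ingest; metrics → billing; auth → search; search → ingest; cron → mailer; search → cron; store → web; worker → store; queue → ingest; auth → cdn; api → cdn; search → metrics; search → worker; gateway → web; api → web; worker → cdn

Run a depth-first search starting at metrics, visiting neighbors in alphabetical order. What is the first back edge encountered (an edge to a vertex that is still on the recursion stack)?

DFS from metrics (visiting neighbors in alphabetical order); mark gray on enter, black on exit:
metrics gray
  billing gray
    cdn gray
      ingest gray
        web gray
        web black
      ingest black
      store gray
        cron gray
          api gray
            api→cdn: cdn is gray → back edge
First back edge: api → cdn.

api->cdn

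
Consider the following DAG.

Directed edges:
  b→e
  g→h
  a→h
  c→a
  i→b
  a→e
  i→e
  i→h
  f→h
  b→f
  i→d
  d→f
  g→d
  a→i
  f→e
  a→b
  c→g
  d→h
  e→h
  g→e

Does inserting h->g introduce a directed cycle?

Yes

Adding h→g creates a cycle iff g can already reach h.
Path from g: g → h.
So g → … → h → g is a cycle.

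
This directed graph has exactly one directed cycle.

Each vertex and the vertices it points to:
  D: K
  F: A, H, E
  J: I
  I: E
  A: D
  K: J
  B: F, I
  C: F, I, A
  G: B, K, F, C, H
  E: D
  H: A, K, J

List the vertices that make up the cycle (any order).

D, E, I, J, K

DFS with gray/black marking from K:
K gray
  J gray
    I gray
      E gray
        D gray
          D→K: K is gray → back edge
Back edge closes the cycle K → J → I → E → D → K; its vertices are {D, E, I, J, K}.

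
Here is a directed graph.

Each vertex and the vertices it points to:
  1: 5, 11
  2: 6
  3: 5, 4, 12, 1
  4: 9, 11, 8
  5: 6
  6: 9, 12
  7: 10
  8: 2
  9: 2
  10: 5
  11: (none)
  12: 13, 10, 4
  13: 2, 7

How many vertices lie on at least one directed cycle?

10

A vertex is on a directed cycle iff it belongs to a strongly connected component of size ≥ 2 (or has a self-loop).
The vertices on cycles are {2, 4, 5, 6, 7, 8, 9, 10, 12, 13} — 10 in total.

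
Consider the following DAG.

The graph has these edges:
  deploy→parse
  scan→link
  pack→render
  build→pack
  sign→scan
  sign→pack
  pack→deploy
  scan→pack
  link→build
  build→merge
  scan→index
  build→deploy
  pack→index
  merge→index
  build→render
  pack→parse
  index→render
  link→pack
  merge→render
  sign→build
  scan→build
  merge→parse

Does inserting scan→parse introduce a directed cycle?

Adding scan→parse creates a cycle iff parse can already reach scan.
Explore from parse: no path reaches scan. The graph stays acyclic.

No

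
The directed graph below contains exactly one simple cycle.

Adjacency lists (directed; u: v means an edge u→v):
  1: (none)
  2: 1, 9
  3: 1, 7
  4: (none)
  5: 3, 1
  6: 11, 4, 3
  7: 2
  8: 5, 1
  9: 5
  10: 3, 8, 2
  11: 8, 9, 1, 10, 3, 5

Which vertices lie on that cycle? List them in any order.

DFS with gray/black marking from 3:
3 gray
  1 gray
  1 black
  7 gray
    2 gray
      2→1: 1 black — skip
      9 gray
        5 gray
          5→3: 3 is gray → back edge
Back edge closes the cycle 3 → 7 → 2 → 9 → 5 → 3; its vertices are {2, 3, 5, 7, 9}.

2, 3, 5, 7, 9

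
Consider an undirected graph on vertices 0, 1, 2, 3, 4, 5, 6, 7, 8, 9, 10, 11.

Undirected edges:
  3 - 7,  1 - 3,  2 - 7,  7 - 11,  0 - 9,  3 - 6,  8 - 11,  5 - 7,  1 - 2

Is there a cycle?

Yes

DFS, tracking each vertex's parent; an edge to a visited non-parent vertex closes a cycle.
Start from 3:
visit 3 (parent –)
  visit 6 (parent 3)
    6–3: parent, skip
  visit 7 (parent 3)
    visit 2 (parent 7)
      2–7: parent, skip
      visit 1 (parent 2)
        1–3: 3 visited and ≠ parent → cycle
Cycle: 3 – 7 – 2 – 1 – 3.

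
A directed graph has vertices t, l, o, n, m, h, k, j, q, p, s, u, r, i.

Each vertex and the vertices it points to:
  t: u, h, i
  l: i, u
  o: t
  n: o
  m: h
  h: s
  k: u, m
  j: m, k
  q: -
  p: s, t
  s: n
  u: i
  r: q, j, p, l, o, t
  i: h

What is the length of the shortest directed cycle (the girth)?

For each vertex v, BFS finds the shortest path from v back to v.
The shortest such closed walk is s → n → o → t → h → s, length 5.

5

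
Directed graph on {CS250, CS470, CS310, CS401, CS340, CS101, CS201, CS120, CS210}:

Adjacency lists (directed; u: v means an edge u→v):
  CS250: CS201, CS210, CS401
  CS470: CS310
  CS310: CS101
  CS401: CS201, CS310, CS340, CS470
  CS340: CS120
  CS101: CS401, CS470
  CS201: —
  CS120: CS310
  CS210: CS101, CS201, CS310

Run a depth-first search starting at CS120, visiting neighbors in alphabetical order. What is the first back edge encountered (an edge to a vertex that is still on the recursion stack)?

DFS from CS120 (visiting neighbors in alphabetical order); mark gray on enter, black on exit:
CS120 gray
  CS310 gray
    CS101 gray
      CS401 gray
        CS201 gray
        CS201 black
        CS401→CS310: CS310 is gray → back edge
First back edge: CS401 → CS310.

CS401→CS310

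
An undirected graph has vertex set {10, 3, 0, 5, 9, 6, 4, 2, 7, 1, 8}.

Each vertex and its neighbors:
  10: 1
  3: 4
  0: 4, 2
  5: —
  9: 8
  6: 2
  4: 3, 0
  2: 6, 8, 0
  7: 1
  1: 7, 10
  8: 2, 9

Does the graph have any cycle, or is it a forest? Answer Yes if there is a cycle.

No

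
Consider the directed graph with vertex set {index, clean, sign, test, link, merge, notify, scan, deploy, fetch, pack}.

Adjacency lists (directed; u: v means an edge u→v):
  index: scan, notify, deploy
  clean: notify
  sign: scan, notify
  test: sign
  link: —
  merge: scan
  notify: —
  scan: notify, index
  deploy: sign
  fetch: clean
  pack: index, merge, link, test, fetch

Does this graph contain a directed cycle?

Yes

DFS with white/gray/black marking, starting from index:
index gray
  scan gray
    notify gray
    notify black
    scan→index: index is gray → back edge
Back edge found, so a cycle exists: index → scan → index.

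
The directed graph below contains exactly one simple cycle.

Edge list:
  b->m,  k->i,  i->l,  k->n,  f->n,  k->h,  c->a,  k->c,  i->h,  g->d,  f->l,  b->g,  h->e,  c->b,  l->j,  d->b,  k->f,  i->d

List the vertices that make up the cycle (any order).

DFS with gray/black marking from b:
b gray
  m gray
  m black
  g gray
    d gray
      d→b: b is gray → back edge
Back edge closes the cycle b → g → d → b; its vertices are {b, d, g}.

b, d, g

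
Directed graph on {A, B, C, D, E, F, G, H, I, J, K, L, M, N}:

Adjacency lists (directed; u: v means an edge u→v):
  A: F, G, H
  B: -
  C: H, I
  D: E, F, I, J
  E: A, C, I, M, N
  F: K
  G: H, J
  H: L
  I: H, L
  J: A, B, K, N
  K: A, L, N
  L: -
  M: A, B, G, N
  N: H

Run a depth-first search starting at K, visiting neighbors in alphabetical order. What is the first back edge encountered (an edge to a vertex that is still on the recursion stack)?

DFS from K (visiting neighbors in alphabetical order); mark gray on enter, black on exit:
K gray
  A gray
    F gray
      F→K: K is gray → back edge
First back edge: F → K.

F→K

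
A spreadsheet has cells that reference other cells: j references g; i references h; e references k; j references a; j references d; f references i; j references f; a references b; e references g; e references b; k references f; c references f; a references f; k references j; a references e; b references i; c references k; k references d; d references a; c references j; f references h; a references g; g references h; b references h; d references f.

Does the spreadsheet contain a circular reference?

Yes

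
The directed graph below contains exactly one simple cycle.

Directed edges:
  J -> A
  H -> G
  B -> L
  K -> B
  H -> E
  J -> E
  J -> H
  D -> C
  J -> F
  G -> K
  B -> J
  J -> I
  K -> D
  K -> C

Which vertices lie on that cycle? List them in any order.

DFS with gray/black marking from J:
J gray
  H gray
    E gray
    E black
    G gray
      K gray
        B gray
          L gray
          L black
          B→J: J is gray → back edge
Back edge closes the cycle J → H → G → K → B → J; its vertices are {B, G, H, J, K}.

B, G, H, J, K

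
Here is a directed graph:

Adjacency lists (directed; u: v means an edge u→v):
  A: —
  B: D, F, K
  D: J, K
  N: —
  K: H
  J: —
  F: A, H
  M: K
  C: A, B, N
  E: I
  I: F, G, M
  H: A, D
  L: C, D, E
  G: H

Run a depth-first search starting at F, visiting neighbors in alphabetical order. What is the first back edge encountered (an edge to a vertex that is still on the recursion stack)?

DFS from F (visiting neighbors in alphabetical order); mark gray on enter, black on exit:
F gray
  A gray
  A black
  H gray
    H→A: A black — skip
    D gray
      J gray
      J black
      K gray
        K→H: H is gray → back edge
First back edge: K → H.

K->H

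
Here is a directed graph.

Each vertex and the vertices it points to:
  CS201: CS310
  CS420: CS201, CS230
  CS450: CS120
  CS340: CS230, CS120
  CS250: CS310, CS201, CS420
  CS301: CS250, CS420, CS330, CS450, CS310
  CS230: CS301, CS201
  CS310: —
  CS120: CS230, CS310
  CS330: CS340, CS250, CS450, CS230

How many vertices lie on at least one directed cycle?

8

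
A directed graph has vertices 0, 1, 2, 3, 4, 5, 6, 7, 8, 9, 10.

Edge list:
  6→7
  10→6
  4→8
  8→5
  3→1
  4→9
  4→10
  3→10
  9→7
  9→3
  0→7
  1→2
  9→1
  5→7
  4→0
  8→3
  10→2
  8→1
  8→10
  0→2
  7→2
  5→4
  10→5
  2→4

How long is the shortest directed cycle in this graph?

3

For each vertex v, BFS finds the shortest path from v back to v.
The shortest such closed walk is 4 → 8 → 5 → 4, length 3.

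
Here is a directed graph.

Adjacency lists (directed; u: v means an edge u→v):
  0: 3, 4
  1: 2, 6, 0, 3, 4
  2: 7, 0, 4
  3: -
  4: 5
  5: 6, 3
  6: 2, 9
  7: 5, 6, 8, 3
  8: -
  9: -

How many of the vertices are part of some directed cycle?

A vertex is on a directed cycle iff it belongs to a strongly connected component of size ≥ 2 (or has a self-loop).
The vertices on cycles are {0, 2, 4, 5, 6, 7} — 6 in total.

6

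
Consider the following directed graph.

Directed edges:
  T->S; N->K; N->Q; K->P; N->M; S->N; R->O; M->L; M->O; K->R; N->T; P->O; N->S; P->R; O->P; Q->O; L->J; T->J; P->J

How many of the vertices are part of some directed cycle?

6

A vertex is on a directed cycle iff it belongs to a strongly connected component of size ≥ 2 (or has a self-loop).
The vertices on cycles are {N, O, P, R, S, T} — 6 in total.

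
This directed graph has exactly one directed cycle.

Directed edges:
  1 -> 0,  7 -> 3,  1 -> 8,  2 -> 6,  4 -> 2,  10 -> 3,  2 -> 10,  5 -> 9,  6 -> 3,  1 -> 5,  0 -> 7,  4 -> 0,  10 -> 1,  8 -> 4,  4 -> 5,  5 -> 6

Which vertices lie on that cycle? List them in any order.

1, 2, 4, 8, 10

DFS with gray/black marking from 1:
1 gray
  0 gray
    7 gray
      3 gray
      3 black
    7 black
  0 black
  8 gray
    4 gray
      5 gray
        6 gray
          6→3: 3 black — skip
        6 black
        9 gray
        9 black
      5 black
      4→0: 0 black — skip
      2 gray
        10 gray
          10→1: 1 is gray → back edge
Back edge closes the cycle 1 → 8 → 4 → 2 → 10 → 1; its vertices are {1, 2, 4, 8, 10}.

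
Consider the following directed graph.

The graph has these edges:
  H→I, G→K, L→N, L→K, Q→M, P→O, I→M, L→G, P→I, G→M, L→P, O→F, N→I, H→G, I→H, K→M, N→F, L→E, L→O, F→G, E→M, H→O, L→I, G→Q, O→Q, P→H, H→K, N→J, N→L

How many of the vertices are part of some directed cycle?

A vertex is on a directed cycle iff it belongs to a strongly connected component of size ≥ 2 (or has a self-loop).
The vertices on cycles are {H, I, L, N} — 4 in total.

4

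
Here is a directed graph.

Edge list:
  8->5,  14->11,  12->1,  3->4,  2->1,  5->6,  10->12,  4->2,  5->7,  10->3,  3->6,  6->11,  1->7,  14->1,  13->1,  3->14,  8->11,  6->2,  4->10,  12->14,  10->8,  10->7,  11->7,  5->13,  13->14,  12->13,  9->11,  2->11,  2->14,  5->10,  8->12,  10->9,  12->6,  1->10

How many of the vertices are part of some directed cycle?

11

A vertex is on a directed cycle iff it belongs to a strongly connected component of size ≥ 2 (or has a self-loop).
The vertices on cycles are {1, 2, 3, 4, 5, 6, 8, 10, 12, 13, 14} — 11 in total.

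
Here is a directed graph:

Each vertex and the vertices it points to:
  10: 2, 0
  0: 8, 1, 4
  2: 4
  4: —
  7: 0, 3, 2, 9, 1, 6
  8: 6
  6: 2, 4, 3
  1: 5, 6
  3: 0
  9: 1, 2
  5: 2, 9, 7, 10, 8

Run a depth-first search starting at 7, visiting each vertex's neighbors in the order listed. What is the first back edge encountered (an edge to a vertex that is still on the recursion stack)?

DFS from 7 (visiting each vertex's neighbors in the order listed); mark gray on enter, black on exit:
7 gray
  0 gray
    8 gray
      6 gray
        2 gray
          4 gray
          4 black
        2 black
        6→4: 4 black — skip
        3 gray
          3→0: 0 is gray → back edge
First back edge: 3 → 0.

3->0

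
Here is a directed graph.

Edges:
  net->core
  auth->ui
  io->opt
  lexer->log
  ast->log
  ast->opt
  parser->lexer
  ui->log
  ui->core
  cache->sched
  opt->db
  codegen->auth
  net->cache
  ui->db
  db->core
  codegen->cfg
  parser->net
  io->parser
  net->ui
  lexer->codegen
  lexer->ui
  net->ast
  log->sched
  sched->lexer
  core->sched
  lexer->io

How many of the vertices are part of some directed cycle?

14

A vertex is on a directed cycle iff it belongs to a strongly connected component of size ≥ 2 (or has a self-loop).
The vertices on cycles are {db, io, ui, ast, log, net, opt, auth, core, cache, lexer, sched, parser, codegen} — 14 in total.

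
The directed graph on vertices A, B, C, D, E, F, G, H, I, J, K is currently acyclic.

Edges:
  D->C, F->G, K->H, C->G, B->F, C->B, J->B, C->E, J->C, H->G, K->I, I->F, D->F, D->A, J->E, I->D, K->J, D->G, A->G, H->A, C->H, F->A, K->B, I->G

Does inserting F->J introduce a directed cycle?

Yes

Adding F→J creates a cycle iff J can already reach F.
Path from J: J → B → F.
So J → … → F → J is a cycle.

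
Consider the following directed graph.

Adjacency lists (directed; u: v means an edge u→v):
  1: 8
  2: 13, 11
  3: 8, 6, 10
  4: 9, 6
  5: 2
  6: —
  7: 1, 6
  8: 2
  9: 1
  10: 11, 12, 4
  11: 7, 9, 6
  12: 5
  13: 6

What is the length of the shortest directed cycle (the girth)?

5

For each vertex v, BFS finds the shortest path from v back to v.
The shortest such closed walk is 2 → 11 → 9 → 1 → 8 → 2, length 5.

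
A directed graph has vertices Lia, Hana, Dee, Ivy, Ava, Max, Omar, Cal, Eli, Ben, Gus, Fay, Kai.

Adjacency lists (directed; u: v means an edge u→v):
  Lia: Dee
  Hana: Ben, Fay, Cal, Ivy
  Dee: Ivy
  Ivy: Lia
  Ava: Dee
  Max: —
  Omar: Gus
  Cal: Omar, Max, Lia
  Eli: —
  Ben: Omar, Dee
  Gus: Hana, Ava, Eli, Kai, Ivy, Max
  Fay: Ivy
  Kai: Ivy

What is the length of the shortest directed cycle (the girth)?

3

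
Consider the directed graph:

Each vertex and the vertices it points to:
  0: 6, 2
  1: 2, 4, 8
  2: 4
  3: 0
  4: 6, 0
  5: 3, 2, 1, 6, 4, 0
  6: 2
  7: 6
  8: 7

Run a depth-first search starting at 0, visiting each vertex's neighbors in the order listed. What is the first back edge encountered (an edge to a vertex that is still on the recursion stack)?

4->6

DFS from 0 (visiting each vertex's neighbors in the order listed); mark gray on enter, black on exit:
0 gray
  6 gray
    2 gray
      4 gray
        4→6: 6 is gray → back edge
First back edge: 4 → 6.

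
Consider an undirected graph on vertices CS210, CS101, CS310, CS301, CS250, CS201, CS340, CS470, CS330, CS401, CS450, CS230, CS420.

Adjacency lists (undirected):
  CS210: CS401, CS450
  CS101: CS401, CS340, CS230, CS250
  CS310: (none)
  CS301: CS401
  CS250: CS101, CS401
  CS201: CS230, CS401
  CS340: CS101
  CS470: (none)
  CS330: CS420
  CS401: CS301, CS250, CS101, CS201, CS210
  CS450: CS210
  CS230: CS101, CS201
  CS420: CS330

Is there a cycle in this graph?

Yes

DFS, tracking each vertex's parent; an edge to a visited non-parent vertex closes a cycle.
Start from CS420:
visit CS420 (parent –)
  visit CS330 (parent CS420)
    CS330–CS420: parent, skip
visit CS210 (parent –)
  visit CS401 (parent CS210)
    visit CS301 (parent CS401)
      CS301–CS401: parent, skip
    visit CS250 (parent CS401)
      visit CS101 (parent CS250)
        CS101–CS401: CS401 visited and ≠ parent → cycle
Cycle: CS401 – CS250 – CS101 – CS401.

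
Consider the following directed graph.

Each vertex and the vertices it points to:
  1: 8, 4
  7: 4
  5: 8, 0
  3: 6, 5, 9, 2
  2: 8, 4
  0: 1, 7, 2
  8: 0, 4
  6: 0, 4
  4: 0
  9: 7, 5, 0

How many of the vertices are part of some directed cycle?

A vertex is on a directed cycle iff it belongs to a strongly connected component of size ≥ 2 (or has a self-loop).
The vertices on cycles are {0, 1, 2, 4, 7, 8} — 6 in total.

6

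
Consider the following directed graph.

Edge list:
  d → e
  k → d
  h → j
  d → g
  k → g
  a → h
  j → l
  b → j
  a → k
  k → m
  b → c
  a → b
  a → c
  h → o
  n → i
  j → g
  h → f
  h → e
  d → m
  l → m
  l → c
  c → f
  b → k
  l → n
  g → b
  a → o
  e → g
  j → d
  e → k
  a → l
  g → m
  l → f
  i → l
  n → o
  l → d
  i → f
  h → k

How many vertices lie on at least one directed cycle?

A vertex is on a directed cycle iff it belongs to a strongly connected component of size ≥ 2 (or has a self-loop).
The vertices on cycles are {b, d, e, g, i, j, k, l, n} — 9 in total.

9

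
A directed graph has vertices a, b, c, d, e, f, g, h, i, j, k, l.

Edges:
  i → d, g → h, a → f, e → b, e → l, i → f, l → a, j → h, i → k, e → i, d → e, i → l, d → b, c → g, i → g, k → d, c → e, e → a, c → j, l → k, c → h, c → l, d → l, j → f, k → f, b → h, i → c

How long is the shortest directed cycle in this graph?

3

For each vertex v, BFS finds the shortest path from v back to v.
The shortest such closed walk is i → c → e → i, length 3.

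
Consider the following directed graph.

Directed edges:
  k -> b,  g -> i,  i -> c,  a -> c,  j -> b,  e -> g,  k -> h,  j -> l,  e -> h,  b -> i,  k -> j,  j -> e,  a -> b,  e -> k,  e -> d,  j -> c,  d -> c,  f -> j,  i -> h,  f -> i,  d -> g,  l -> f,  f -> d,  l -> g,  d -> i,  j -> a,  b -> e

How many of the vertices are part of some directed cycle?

7

A vertex is on a directed cycle iff it belongs to a strongly connected component of size ≥ 2 (or has a self-loop).
The vertices on cycles are {a, b, e, f, j, k, l} — 7 in total.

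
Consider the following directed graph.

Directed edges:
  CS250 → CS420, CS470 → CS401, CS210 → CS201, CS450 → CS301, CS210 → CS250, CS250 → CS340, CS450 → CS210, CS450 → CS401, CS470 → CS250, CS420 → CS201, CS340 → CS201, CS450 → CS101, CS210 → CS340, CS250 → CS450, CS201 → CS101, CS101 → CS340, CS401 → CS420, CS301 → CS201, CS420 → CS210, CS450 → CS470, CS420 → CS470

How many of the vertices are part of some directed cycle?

9

A vertex is on a directed cycle iff it belongs to a strongly connected component of size ≥ 2 (or has a self-loop).
The vertices on cycles are {CS101, CS201, CS210, CS250, CS340, CS401, CS420, CS450, CS470} — 9 in total.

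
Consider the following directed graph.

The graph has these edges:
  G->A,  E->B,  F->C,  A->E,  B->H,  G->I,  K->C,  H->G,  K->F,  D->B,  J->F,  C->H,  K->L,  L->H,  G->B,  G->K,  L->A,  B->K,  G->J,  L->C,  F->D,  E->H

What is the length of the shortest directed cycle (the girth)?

3

For each vertex v, BFS finds the shortest path from v back to v.
The shortest such closed walk is G → B → H → G, length 3.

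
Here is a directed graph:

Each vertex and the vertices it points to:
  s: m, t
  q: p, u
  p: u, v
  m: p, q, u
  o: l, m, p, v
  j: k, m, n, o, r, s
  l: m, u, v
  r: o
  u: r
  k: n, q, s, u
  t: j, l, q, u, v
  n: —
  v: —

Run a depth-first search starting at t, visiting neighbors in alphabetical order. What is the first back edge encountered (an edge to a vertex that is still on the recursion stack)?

DFS from t (visiting neighbors in alphabetical order); mark gray on enter, black on exit:
t gray
  j gray
    k gray
      n gray
      n black
      q gray
        p gray
          u gray
            r gray
              o gray
                l gray
                  m gray
                    m→p: p is gray → back edge
First back edge: m → p.

m->p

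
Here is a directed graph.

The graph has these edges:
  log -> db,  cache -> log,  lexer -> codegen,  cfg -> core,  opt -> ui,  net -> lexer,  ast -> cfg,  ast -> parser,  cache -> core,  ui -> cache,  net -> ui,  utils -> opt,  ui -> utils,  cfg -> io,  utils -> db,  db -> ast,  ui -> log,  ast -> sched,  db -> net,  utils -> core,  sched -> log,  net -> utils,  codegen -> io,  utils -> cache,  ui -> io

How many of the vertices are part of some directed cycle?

9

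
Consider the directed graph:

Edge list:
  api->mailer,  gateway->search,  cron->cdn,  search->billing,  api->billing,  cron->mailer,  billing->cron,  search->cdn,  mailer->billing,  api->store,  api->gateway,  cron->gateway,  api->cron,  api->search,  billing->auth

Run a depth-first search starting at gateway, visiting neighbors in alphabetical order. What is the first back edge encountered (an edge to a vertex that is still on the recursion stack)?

DFS from gateway (visiting neighbors in alphabetical order); mark gray on enter, black on exit:
gateway gray
  search gray
    billing gray
      auth gray
      auth black
      cron gray
        cdn gray
        cdn black
        cron→gateway: gateway is gray → back edge
First back edge: cron → gateway.

cron→gateway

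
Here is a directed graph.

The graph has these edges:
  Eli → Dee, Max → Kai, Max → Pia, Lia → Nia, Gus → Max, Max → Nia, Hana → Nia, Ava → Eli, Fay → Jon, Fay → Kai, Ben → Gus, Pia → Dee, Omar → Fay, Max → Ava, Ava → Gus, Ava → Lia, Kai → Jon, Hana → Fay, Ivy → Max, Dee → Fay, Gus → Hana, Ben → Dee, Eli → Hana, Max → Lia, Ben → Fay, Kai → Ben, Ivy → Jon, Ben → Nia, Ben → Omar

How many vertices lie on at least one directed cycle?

11

A vertex is on a directed cycle iff it belongs to a strongly connected component of size ≥ 2 (or has a self-loop).
The vertices on cycles are {Ava, Ben, Dee, Eli, Fay, Gus, Kai, Max, Pia, Hana, Omar} — 11 in total.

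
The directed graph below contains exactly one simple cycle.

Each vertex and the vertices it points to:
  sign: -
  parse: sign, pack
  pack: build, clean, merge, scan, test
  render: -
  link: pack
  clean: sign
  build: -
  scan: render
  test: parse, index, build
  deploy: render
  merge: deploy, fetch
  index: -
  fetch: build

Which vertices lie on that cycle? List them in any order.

DFS with gray/black marking from pack:
pack gray
  build gray
  build black
  clean gray
    sign gray
    sign black
  clean black
  merge gray
    deploy gray
      render gray
      render black
    deploy black
    fetch gray
      fetch→build: build black — skip
    fetch black
  merge black
  scan gray
    scan→render: render black — skip
  scan black
  test gray
    parse gray
      parse→sign: sign black — skip
      parse→pack: pack is gray → back edge
Back edge closes the cycle pack → test → parse → pack; its vertices are {pack, test, parse}.

pack, test, parse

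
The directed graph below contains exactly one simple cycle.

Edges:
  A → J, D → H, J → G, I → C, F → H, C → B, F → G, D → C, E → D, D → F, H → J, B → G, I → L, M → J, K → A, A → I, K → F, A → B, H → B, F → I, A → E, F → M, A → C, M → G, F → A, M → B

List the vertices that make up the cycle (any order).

A, D, E, F

DFS with gray/black marking from F:
F gray
  M gray
    J gray
      G gray
      G black
    J black
    B gray
      B→G: G black — skip
    B black
    M→G: G black — skip
  M black
  A gray
    E gray
      D gray
        D→F: F is gray → back edge
Back edge closes the cycle F → A → E → D → F; its vertices are {A, D, E, F}.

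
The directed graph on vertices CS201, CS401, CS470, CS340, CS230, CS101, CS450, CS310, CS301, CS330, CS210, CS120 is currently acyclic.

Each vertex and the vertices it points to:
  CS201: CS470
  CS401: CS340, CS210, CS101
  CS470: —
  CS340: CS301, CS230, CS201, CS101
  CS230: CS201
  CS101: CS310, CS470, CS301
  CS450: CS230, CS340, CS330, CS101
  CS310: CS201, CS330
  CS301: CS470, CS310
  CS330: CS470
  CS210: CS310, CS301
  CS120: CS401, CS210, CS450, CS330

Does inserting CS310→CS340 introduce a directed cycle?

Yes

Adding CS310→CS340 creates a cycle iff CS340 can already reach CS310.
Path from CS340: CS340 → CS101 → CS310.
So CS340 → … → CS310 → CS340 is a cycle.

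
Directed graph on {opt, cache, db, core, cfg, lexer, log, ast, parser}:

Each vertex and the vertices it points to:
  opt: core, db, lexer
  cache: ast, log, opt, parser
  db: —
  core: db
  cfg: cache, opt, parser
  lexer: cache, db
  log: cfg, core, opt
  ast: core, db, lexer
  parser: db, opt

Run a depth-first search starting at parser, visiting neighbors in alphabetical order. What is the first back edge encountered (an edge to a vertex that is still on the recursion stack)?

DFS from parser (visiting neighbors in alphabetical order); mark gray on enter, black on exit:
parser gray
  db gray
  db black
  opt gray
    core gray
      core→db: db black — skip
    core black
    opt→db: db black — skip
    lexer gray
      cache gray
        ast gray
          ast→core: core black — skip
          ast→db: db black — skip
          ast→lexer: lexer is gray → back edge
First back edge: ast → lexer.

ast->lexer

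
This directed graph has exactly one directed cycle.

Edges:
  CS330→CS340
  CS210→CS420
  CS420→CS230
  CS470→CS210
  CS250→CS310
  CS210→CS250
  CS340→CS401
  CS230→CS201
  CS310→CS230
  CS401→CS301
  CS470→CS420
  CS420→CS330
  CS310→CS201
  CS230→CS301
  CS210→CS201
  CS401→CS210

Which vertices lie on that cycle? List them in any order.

CS210, CS330, CS340, CS401, CS420

DFS with gray/black marking from CS210:
CS210 gray
  CS250 gray
    CS310 gray
      CS230 gray
        CS301 gray
        CS301 black
        CS201 gray
        CS201 black
      CS230 black
      CS310→CS201: CS201 black — skip
    CS310 black
  CS250 black
  CS420 gray
    CS330 gray
      CS340 gray
        CS401 gray
          CS401→CS210: CS210 is gray → back edge
Back edge closes the cycle CS210 → CS420 → CS330 → CS340 → CS401 → CS210; its vertices are {CS210, CS330, CS340, CS401, CS420}.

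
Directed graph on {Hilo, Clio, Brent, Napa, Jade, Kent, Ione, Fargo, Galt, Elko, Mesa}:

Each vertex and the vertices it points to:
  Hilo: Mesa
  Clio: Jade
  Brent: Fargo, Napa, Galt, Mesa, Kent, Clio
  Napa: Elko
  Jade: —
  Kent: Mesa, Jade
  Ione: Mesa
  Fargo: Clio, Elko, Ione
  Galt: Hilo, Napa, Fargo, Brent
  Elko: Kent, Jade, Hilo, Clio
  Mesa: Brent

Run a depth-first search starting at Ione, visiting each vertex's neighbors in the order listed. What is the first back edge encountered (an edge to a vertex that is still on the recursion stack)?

Kent→Mesa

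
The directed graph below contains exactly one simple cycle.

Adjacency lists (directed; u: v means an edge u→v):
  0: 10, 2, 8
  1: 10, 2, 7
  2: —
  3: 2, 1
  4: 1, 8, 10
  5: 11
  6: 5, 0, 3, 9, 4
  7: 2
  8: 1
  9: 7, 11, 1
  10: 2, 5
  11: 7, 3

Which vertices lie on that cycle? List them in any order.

1, 3, 5, 10, 11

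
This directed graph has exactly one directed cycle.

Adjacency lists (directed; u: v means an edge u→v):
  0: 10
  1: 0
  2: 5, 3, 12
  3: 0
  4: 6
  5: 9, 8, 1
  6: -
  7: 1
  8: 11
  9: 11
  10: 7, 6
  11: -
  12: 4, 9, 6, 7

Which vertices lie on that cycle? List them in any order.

0, 1, 7, 10

DFS with gray/black marking from 0:
0 gray
  10 gray
    7 gray
      1 gray
        1→0: 0 is gray → back edge
Back edge closes the cycle 0 → 10 → 7 → 1 → 0; its vertices are {0, 1, 7, 10}.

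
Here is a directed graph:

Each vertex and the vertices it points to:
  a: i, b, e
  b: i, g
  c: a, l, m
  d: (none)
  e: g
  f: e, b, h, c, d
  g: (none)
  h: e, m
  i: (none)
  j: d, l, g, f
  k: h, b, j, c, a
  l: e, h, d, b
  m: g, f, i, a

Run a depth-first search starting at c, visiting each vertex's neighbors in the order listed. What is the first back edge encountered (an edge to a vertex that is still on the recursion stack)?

DFS from c (visiting each vertex's neighbors in the order listed); mark gray on enter, black on exit:
c gray
  a gray
    i gray
    i black
    b gray
      b→i: i black — skip
      g gray
      g black
    b black
    e gray
      e→g: g black — skip
    e black
  a black
  l gray
    l→e: e black — skip
    h gray
      h→e: e black — skip
      m gray
        m→g: g black — skip
        f gray
          f→e: e black — skip
          f→b: b black — skip
          f→h: h is gray → back edge
First back edge: f → h.

f→h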